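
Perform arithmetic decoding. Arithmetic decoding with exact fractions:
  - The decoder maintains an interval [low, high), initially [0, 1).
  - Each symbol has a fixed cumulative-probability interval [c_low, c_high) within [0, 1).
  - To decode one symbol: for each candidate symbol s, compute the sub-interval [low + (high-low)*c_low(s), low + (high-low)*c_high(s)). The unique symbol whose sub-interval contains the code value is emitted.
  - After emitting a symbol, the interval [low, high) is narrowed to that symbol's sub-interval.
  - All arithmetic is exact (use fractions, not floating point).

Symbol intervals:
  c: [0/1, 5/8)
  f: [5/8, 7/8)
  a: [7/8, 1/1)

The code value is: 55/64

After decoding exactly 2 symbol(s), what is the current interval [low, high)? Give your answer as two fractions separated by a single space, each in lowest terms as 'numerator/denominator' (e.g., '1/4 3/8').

Step 1: interval [0/1, 1/1), width = 1/1 - 0/1 = 1/1
  'c': [0/1 + 1/1*0/1, 0/1 + 1/1*5/8) = [0/1, 5/8)
  'f': [0/1 + 1/1*5/8, 0/1 + 1/1*7/8) = [5/8, 7/8) <- contains code 55/64
  'a': [0/1 + 1/1*7/8, 0/1 + 1/1*1/1) = [7/8, 1/1)
  emit 'f', narrow to [5/8, 7/8)
Step 2: interval [5/8, 7/8), width = 7/8 - 5/8 = 1/4
  'c': [5/8 + 1/4*0/1, 5/8 + 1/4*5/8) = [5/8, 25/32)
  'f': [5/8 + 1/4*5/8, 5/8 + 1/4*7/8) = [25/32, 27/32)
  'a': [5/8 + 1/4*7/8, 5/8 + 1/4*1/1) = [27/32, 7/8) <- contains code 55/64
  emit 'a', narrow to [27/32, 7/8)

Answer: 27/32 7/8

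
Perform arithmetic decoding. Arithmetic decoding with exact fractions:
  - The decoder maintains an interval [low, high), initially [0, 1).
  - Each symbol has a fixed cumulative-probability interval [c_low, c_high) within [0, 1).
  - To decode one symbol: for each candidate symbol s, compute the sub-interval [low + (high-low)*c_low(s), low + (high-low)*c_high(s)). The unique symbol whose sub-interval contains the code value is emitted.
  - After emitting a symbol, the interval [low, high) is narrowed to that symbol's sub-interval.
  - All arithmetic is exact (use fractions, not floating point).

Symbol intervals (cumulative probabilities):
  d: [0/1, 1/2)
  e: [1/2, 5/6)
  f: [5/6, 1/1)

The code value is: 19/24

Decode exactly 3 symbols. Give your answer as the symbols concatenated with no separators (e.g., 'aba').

Step 1: interval [0/1, 1/1), width = 1/1 - 0/1 = 1/1
  'd': [0/1 + 1/1*0/1, 0/1 + 1/1*1/2) = [0/1, 1/2)
  'e': [0/1 + 1/1*1/2, 0/1 + 1/1*5/6) = [1/2, 5/6) <- contains code 19/24
  'f': [0/1 + 1/1*5/6, 0/1 + 1/1*1/1) = [5/6, 1/1)
  emit 'e', narrow to [1/2, 5/6)
Step 2: interval [1/2, 5/6), width = 5/6 - 1/2 = 1/3
  'd': [1/2 + 1/3*0/1, 1/2 + 1/3*1/2) = [1/2, 2/3)
  'e': [1/2 + 1/3*1/2, 1/2 + 1/3*5/6) = [2/3, 7/9)
  'f': [1/2 + 1/3*5/6, 1/2 + 1/3*1/1) = [7/9, 5/6) <- contains code 19/24
  emit 'f', narrow to [7/9, 5/6)
Step 3: interval [7/9, 5/6), width = 5/6 - 7/9 = 1/18
  'd': [7/9 + 1/18*0/1, 7/9 + 1/18*1/2) = [7/9, 29/36) <- contains code 19/24
  'e': [7/9 + 1/18*1/2, 7/9 + 1/18*5/6) = [29/36, 89/108)
  'f': [7/9 + 1/18*5/6, 7/9 + 1/18*1/1) = [89/108, 5/6)
  emit 'd', narrow to [7/9, 29/36)

Answer: efd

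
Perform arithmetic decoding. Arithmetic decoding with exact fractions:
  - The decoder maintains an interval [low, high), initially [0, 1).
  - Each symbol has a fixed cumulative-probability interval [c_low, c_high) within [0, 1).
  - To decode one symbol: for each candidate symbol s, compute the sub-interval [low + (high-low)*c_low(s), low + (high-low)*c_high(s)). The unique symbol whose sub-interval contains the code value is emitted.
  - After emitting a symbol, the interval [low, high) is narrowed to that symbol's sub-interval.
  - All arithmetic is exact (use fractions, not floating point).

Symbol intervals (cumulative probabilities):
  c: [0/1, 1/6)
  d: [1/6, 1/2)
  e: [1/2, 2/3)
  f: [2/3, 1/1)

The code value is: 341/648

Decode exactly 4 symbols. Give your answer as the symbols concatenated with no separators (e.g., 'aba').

Step 1: interval [0/1, 1/1), width = 1/1 - 0/1 = 1/1
  'c': [0/1 + 1/1*0/1, 0/1 + 1/1*1/6) = [0/1, 1/6)
  'd': [0/1 + 1/1*1/6, 0/1 + 1/1*1/2) = [1/6, 1/2)
  'e': [0/1 + 1/1*1/2, 0/1 + 1/1*2/3) = [1/2, 2/3) <- contains code 341/648
  'f': [0/1 + 1/1*2/3, 0/1 + 1/1*1/1) = [2/3, 1/1)
  emit 'e', narrow to [1/2, 2/3)
Step 2: interval [1/2, 2/3), width = 2/3 - 1/2 = 1/6
  'c': [1/2 + 1/6*0/1, 1/2 + 1/6*1/6) = [1/2, 19/36) <- contains code 341/648
  'd': [1/2 + 1/6*1/6, 1/2 + 1/6*1/2) = [19/36, 7/12)
  'e': [1/2 + 1/6*1/2, 1/2 + 1/6*2/3) = [7/12, 11/18)
  'f': [1/2 + 1/6*2/3, 1/2 + 1/6*1/1) = [11/18, 2/3)
  emit 'c', narrow to [1/2, 19/36)
Step 3: interval [1/2, 19/36), width = 19/36 - 1/2 = 1/36
  'c': [1/2 + 1/36*0/1, 1/2 + 1/36*1/6) = [1/2, 109/216)
  'd': [1/2 + 1/36*1/6, 1/2 + 1/36*1/2) = [109/216, 37/72)
  'e': [1/2 + 1/36*1/2, 1/2 + 1/36*2/3) = [37/72, 14/27)
  'f': [1/2 + 1/36*2/3, 1/2 + 1/36*1/1) = [14/27, 19/36) <- contains code 341/648
  emit 'f', narrow to [14/27, 19/36)
Step 4: interval [14/27, 19/36), width = 19/36 - 14/27 = 1/108
  'c': [14/27 + 1/108*0/1, 14/27 + 1/108*1/6) = [14/27, 337/648)
  'd': [14/27 + 1/108*1/6, 14/27 + 1/108*1/2) = [337/648, 113/216)
  'e': [14/27 + 1/108*1/2, 14/27 + 1/108*2/3) = [113/216, 85/162)
  'f': [14/27 + 1/108*2/3, 14/27 + 1/108*1/1) = [85/162, 19/36) <- contains code 341/648
  emit 'f', narrow to [85/162, 19/36)

Answer: ecff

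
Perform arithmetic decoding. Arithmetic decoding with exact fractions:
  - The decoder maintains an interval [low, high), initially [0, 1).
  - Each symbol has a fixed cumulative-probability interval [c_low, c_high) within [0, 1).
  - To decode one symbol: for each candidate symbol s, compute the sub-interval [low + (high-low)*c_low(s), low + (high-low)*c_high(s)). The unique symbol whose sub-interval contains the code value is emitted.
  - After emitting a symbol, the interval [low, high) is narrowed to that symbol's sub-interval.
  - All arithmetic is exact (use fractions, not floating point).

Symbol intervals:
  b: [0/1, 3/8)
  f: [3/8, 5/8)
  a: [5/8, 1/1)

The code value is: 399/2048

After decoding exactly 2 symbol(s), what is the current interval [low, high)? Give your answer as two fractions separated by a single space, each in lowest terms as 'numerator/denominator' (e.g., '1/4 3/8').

Step 1: interval [0/1, 1/1), width = 1/1 - 0/1 = 1/1
  'b': [0/1 + 1/1*0/1, 0/1 + 1/1*3/8) = [0/1, 3/8) <- contains code 399/2048
  'f': [0/1 + 1/1*3/8, 0/1 + 1/1*5/8) = [3/8, 5/8)
  'a': [0/1 + 1/1*5/8, 0/1 + 1/1*1/1) = [5/8, 1/1)
  emit 'b', narrow to [0/1, 3/8)
Step 2: interval [0/1, 3/8), width = 3/8 - 0/1 = 3/8
  'b': [0/1 + 3/8*0/1, 0/1 + 3/8*3/8) = [0/1, 9/64)
  'f': [0/1 + 3/8*3/8, 0/1 + 3/8*5/8) = [9/64, 15/64) <- contains code 399/2048
  'a': [0/1 + 3/8*5/8, 0/1 + 3/8*1/1) = [15/64, 3/8)
  emit 'f', narrow to [9/64, 15/64)

Answer: 9/64 15/64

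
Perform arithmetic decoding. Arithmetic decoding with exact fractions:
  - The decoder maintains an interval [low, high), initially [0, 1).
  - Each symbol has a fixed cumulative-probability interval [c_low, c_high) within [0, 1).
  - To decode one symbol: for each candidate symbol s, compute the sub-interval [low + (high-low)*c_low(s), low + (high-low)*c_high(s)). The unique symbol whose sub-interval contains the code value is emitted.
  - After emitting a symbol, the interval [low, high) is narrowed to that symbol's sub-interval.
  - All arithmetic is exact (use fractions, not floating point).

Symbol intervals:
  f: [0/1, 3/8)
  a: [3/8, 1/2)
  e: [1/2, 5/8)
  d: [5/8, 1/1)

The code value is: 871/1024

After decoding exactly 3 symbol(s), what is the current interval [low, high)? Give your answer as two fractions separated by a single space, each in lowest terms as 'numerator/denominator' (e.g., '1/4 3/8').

Step 1: interval [0/1, 1/1), width = 1/1 - 0/1 = 1/1
  'f': [0/1 + 1/1*0/1, 0/1 + 1/1*3/8) = [0/1, 3/8)
  'a': [0/1 + 1/1*3/8, 0/1 + 1/1*1/2) = [3/8, 1/2)
  'e': [0/1 + 1/1*1/2, 0/1 + 1/1*5/8) = [1/2, 5/8)
  'd': [0/1 + 1/1*5/8, 0/1 + 1/1*1/1) = [5/8, 1/1) <- contains code 871/1024
  emit 'd', narrow to [5/8, 1/1)
Step 2: interval [5/8, 1/1), width = 1/1 - 5/8 = 3/8
  'f': [5/8 + 3/8*0/1, 5/8 + 3/8*3/8) = [5/8, 49/64)
  'a': [5/8 + 3/8*3/8, 5/8 + 3/8*1/2) = [49/64, 13/16)
  'e': [5/8 + 3/8*1/2, 5/8 + 3/8*5/8) = [13/16, 55/64) <- contains code 871/1024
  'd': [5/8 + 3/8*5/8, 5/8 + 3/8*1/1) = [55/64, 1/1)
  emit 'e', narrow to [13/16, 55/64)
Step 3: interval [13/16, 55/64), width = 55/64 - 13/16 = 3/64
  'f': [13/16 + 3/64*0/1, 13/16 + 3/64*3/8) = [13/16, 425/512)
  'a': [13/16 + 3/64*3/8, 13/16 + 3/64*1/2) = [425/512, 107/128)
  'e': [13/16 + 3/64*1/2, 13/16 + 3/64*5/8) = [107/128, 431/512)
  'd': [13/16 + 3/64*5/8, 13/16 + 3/64*1/1) = [431/512, 55/64) <- contains code 871/1024
  emit 'd', narrow to [431/512, 55/64)

Answer: 431/512 55/64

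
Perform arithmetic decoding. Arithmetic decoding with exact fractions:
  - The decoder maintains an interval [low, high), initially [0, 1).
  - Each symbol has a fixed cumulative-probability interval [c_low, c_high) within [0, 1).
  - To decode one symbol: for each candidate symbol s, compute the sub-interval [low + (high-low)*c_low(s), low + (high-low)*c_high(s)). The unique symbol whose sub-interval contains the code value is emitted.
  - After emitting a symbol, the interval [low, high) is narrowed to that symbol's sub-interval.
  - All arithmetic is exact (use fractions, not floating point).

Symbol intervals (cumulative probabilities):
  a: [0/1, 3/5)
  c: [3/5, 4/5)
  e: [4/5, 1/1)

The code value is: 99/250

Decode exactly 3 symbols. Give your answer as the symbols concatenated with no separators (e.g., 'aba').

Step 1: interval [0/1, 1/1), width = 1/1 - 0/1 = 1/1
  'a': [0/1 + 1/1*0/1, 0/1 + 1/1*3/5) = [0/1, 3/5) <- contains code 99/250
  'c': [0/1 + 1/1*3/5, 0/1 + 1/1*4/5) = [3/5, 4/5)
  'e': [0/1 + 1/1*4/5, 0/1 + 1/1*1/1) = [4/5, 1/1)
  emit 'a', narrow to [0/1, 3/5)
Step 2: interval [0/1, 3/5), width = 3/5 - 0/1 = 3/5
  'a': [0/1 + 3/5*0/1, 0/1 + 3/5*3/5) = [0/1, 9/25)
  'c': [0/1 + 3/5*3/5, 0/1 + 3/5*4/5) = [9/25, 12/25) <- contains code 99/250
  'e': [0/1 + 3/5*4/5, 0/1 + 3/5*1/1) = [12/25, 3/5)
  emit 'c', narrow to [9/25, 12/25)
Step 3: interval [9/25, 12/25), width = 12/25 - 9/25 = 3/25
  'a': [9/25 + 3/25*0/1, 9/25 + 3/25*3/5) = [9/25, 54/125) <- contains code 99/250
  'c': [9/25 + 3/25*3/5, 9/25 + 3/25*4/5) = [54/125, 57/125)
  'e': [9/25 + 3/25*4/5, 9/25 + 3/25*1/1) = [57/125, 12/25)
  emit 'a', narrow to [9/25, 54/125)

Answer: aca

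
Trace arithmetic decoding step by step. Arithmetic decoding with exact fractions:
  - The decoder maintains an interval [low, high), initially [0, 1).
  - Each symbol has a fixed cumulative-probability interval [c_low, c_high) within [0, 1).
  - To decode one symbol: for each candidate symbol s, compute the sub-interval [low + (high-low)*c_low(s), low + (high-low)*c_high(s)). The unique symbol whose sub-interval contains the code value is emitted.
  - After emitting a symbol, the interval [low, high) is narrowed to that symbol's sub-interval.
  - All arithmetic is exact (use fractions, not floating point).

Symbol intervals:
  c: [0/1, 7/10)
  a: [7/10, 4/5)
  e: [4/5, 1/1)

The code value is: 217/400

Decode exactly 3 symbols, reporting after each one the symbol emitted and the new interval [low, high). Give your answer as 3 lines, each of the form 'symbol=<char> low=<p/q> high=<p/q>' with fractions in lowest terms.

Step 1: interval [0/1, 1/1), width = 1/1 - 0/1 = 1/1
  'c': [0/1 + 1/1*0/1, 0/1 + 1/1*7/10) = [0/1, 7/10) <- contains code 217/400
  'a': [0/1 + 1/1*7/10, 0/1 + 1/1*4/5) = [7/10, 4/5)
  'e': [0/1 + 1/1*4/5, 0/1 + 1/1*1/1) = [4/5, 1/1)
  emit 'c', narrow to [0/1, 7/10)
Step 2: interval [0/1, 7/10), width = 7/10 - 0/1 = 7/10
  'c': [0/1 + 7/10*0/1, 0/1 + 7/10*7/10) = [0/1, 49/100)
  'a': [0/1 + 7/10*7/10, 0/1 + 7/10*4/5) = [49/100, 14/25) <- contains code 217/400
  'e': [0/1 + 7/10*4/5, 0/1 + 7/10*1/1) = [14/25, 7/10)
  emit 'a', narrow to [49/100, 14/25)
Step 3: interval [49/100, 14/25), width = 14/25 - 49/100 = 7/100
  'c': [49/100 + 7/100*0/1, 49/100 + 7/100*7/10) = [49/100, 539/1000)
  'a': [49/100 + 7/100*7/10, 49/100 + 7/100*4/5) = [539/1000, 273/500) <- contains code 217/400
  'e': [49/100 + 7/100*4/5, 49/100 + 7/100*1/1) = [273/500, 14/25)
  emit 'a', narrow to [539/1000, 273/500)

Answer: symbol=c low=0/1 high=7/10
symbol=a low=49/100 high=14/25
symbol=a low=539/1000 high=273/500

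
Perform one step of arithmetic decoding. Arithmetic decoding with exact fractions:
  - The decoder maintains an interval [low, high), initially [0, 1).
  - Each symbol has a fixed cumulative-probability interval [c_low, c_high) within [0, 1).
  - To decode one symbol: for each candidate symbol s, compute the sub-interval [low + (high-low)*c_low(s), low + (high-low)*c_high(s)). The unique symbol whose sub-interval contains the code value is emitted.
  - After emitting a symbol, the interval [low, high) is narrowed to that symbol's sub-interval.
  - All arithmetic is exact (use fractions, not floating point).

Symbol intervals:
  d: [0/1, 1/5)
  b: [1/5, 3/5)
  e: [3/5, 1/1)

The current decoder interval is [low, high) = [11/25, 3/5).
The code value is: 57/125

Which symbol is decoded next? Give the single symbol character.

Answer: d

Derivation:
Interval width = high − low = 3/5 − 11/25 = 4/25
Scaled code = (code − low) / width = (57/125 − 11/25) / 4/25 = 1/10
  d: [0/1, 1/5) ← scaled code falls here ✓
  b: [1/5, 3/5) 
  e: [3/5, 1/1) 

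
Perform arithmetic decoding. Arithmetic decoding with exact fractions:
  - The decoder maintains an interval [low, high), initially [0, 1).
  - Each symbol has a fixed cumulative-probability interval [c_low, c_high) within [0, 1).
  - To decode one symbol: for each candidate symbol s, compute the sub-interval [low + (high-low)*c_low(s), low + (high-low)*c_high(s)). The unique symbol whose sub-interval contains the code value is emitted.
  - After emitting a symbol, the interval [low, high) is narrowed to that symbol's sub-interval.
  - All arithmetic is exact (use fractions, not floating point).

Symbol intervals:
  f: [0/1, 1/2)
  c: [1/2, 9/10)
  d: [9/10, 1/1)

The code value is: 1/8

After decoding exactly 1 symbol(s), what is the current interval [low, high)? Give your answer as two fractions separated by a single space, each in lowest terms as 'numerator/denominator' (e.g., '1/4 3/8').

Answer: 0/1 1/2

Derivation:
Step 1: interval [0/1, 1/1), width = 1/1 - 0/1 = 1/1
  'f': [0/1 + 1/1*0/1, 0/1 + 1/1*1/2) = [0/1, 1/2) <- contains code 1/8
  'c': [0/1 + 1/1*1/2, 0/1 + 1/1*9/10) = [1/2, 9/10)
  'd': [0/1 + 1/1*9/10, 0/1 + 1/1*1/1) = [9/10, 1/1)
  emit 'f', narrow to [0/1, 1/2)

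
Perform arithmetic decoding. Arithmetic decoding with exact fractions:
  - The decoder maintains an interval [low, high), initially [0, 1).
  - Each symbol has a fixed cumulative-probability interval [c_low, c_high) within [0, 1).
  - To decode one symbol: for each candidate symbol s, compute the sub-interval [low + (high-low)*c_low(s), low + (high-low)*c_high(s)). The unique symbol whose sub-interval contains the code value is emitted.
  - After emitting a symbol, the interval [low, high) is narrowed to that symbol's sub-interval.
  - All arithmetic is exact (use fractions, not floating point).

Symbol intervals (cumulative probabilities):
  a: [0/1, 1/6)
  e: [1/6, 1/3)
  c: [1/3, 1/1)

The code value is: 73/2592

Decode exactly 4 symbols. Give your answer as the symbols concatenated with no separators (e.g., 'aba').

Answer: aeaa

Derivation:
Step 1: interval [0/1, 1/1), width = 1/1 - 0/1 = 1/1
  'a': [0/1 + 1/1*0/1, 0/1 + 1/1*1/6) = [0/1, 1/6) <- contains code 73/2592
  'e': [0/1 + 1/1*1/6, 0/1 + 1/1*1/3) = [1/6, 1/3)
  'c': [0/1 + 1/1*1/3, 0/1 + 1/1*1/1) = [1/3, 1/1)
  emit 'a', narrow to [0/1, 1/6)
Step 2: interval [0/1, 1/6), width = 1/6 - 0/1 = 1/6
  'a': [0/1 + 1/6*0/1, 0/1 + 1/6*1/6) = [0/1, 1/36)
  'e': [0/1 + 1/6*1/6, 0/1 + 1/6*1/3) = [1/36, 1/18) <- contains code 73/2592
  'c': [0/1 + 1/6*1/3, 0/1 + 1/6*1/1) = [1/18, 1/6)
  emit 'e', narrow to [1/36, 1/18)
Step 3: interval [1/36, 1/18), width = 1/18 - 1/36 = 1/36
  'a': [1/36 + 1/36*0/1, 1/36 + 1/36*1/6) = [1/36, 7/216) <- contains code 73/2592
  'e': [1/36 + 1/36*1/6, 1/36 + 1/36*1/3) = [7/216, 1/27)
  'c': [1/36 + 1/36*1/3, 1/36 + 1/36*1/1) = [1/27, 1/18)
  emit 'a', narrow to [1/36, 7/216)
Step 4: interval [1/36, 7/216), width = 7/216 - 1/36 = 1/216
  'a': [1/36 + 1/216*0/1, 1/36 + 1/216*1/6) = [1/36, 37/1296) <- contains code 73/2592
  'e': [1/36 + 1/216*1/6, 1/36 + 1/216*1/3) = [37/1296, 19/648)
  'c': [1/36 + 1/216*1/3, 1/36 + 1/216*1/1) = [19/648, 7/216)
  emit 'a', narrow to [1/36, 37/1296)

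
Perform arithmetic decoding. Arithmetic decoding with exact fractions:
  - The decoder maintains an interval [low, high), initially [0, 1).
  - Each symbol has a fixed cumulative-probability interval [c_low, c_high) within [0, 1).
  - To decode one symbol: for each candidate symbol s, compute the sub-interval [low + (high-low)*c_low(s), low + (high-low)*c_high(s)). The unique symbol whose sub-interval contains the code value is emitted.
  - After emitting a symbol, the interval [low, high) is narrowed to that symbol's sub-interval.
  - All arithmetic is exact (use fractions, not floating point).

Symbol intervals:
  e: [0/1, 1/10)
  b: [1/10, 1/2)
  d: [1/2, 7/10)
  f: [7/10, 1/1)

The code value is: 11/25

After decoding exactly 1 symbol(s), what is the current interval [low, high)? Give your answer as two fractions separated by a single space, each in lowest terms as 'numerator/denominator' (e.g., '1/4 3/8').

Answer: 1/10 1/2

Derivation:
Step 1: interval [0/1, 1/1), width = 1/1 - 0/1 = 1/1
  'e': [0/1 + 1/1*0/1, 0/1 + 1/1*1/10) = [0/1, 1/10)
  'b': [0/1 + 1/1*1/10, 0/1 + 1/1*1/2) = [1/10, 1/2) <- contains code 11/25
  'd': [0/1 + 1/1*1/2, 0/1 + 1/1*7/10) = [1/2, 7/10)
  'f': [0/1 + 1/1*7/10, 0/1 + 1/1*1/1) = [7/10, 1/1)
  emit 'b', narrow to [1/10, 1/2)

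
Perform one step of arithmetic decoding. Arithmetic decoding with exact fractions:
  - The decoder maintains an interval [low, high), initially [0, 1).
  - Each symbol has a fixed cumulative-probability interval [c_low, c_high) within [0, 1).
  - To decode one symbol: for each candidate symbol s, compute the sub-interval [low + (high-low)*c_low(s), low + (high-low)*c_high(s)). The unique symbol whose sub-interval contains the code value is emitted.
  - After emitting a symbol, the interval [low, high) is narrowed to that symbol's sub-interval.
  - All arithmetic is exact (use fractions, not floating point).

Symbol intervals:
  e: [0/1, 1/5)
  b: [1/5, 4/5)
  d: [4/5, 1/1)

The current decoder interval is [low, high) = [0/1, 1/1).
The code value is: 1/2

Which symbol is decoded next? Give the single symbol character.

Answer: b

Derivation:
Interval width = high − low = 1/1 − 0/1 = 1/1
Scaled code = (code − low) / width = (1/2 − 0/1) / 1/1 = 1/2
  e: [0/1, 1/5) 
  b: [1/5, 4/5) ← scaled code falls here ✓
  d: [4/5, 1/1) 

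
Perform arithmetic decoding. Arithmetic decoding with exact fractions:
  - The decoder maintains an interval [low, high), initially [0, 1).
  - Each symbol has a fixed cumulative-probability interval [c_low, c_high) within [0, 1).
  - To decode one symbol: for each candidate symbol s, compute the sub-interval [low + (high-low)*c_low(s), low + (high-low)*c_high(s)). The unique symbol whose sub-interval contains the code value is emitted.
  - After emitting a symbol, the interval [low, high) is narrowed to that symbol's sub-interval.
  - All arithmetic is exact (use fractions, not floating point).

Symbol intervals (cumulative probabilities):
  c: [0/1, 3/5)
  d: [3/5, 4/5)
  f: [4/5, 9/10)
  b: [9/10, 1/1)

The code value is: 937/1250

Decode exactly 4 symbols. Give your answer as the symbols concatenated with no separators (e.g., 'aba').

Step 1: interval [0/1, 1/1), width = 1/1 - 0/1 = 1/1
  'c': [0/1 + 1/1*0/1, 0/1 + 1/1*3/5) = [0/1, 3/5)
  'd': [0/1 + 1/1*3/5, 0/1 + 1/1*4/5) = [3/5, 4/5) <- contains code 937/1250
  'f': [0/1 + 1/1*4/5, 0/1 + 1/1*9/10) = [4/5, 9/10)
  'b': [0/1 + 1/1*9/10, 0/1 + 1/1*1/1) = [9/10, 1/1)
  emit 'd', narrow to [3/5, 4/5)
Step 2: interval [3/5, 4/5), width = 4/5 - 3/5 = 1/5
  'c': [3/5 + 1/5*0/1, 3/5 + 1/5*3/5) = [3/5, 18/25)
  'd': [3/5 + 1/5*3/5, 3/5 + 1/5*4/5) = [18/25, 19/25) <- contains code 937/1250
  'f': [3/5 + 1/5*4/5, 3/5 + 1/5*9/10) = [19/25, 39/50)
  'b': [3/5 + 1/5*9/10, 3/5 + 1/5*1/1) = [39/50, 4/5)
  emit 'd', narrow to [18/25, 19/25)
Step 3: interval [18/25, 19/25), width = 19/25 - 18/25 = 1/25
  'c': [18/25 + 1/25*0/1, 18/25 + 1/25*3/5) = [18/25, 93/125)
  'd': [18/25 + 1/25*3/5, 18/25 + 1/25*4/5) = [93/125, 94/125) <- contains code 937/1250
  'f': [18/25 + 1/25*4/5, 18/25 + 1/25*9/10) = [94/125, 189/250)
  'b': [18/25 + 1/25*9/10, 18/25 + 1/25*1/1) = [189/250, 19/25)
  emit 'd', narrow to [93/125, 94/125)
Step 4: interval [93/125, 94/125), width = 94/125 - 93/125 = 1/125
  'c': [93/125 + 1/125*0/1, 93/125 + 1/125*3/5) = [93/125, 468/625)
  'd': [93/125 + 1/125*3/5, 93/125 + 1/125*4/5) = [468/625, 469/625) <- contains code 937/1250
  'f': [93/125 + 1/125*4/5, 93/125 + 1/125*9/10) = [469/625, 939/1250)
  'b': [93/125 + 1/125*9/10, 93/125 + 1/125*1/1) = [939/1250, 94/125)
  emit 'd', narrow to [468/625, 469/625)

Answer: dddd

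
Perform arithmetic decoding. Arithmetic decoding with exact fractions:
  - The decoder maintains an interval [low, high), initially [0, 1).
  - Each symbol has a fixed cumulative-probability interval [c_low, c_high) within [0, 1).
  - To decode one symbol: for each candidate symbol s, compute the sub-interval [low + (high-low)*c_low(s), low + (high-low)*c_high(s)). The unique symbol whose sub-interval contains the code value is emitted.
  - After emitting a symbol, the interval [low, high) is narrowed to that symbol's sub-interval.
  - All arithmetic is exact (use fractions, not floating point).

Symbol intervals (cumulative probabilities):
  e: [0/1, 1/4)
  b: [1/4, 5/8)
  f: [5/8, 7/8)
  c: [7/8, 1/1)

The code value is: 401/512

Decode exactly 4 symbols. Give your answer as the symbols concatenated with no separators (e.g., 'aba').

Step 1: interval [0/1, 1/1), width = 1/1 - 0/1 = 1/1
  'e': [0/1 + 1/1*0/1, 0/1 + 1/1*1/4) = [0/1, 1/4)
  'b': [0/1 + 1/1*1/4, 0/1 + 1/1*5/8) = [1/4, 5/8)
  'f': [0/1 + 1/1*5/8, 0/1 + 1/1*7/8) = [5/8, 7/8) <- contains code 401/512
  'c': [0/1 + 1/1*7/8, 0/1 + 1/1*1/1) = [7/8, 1/1)
  emit 'f', narrow to [5/8, 7/8)
Step 2: interval [5/8, 7/8), width = 7/8 - 5/8 = 1/4
  'e': [5/8 + 1/4*0/1, 5/8 + 1/4*1/4) = [5/8, 11/16)
  'b': [5/8 + 1/4*1/4, 5/8 + 1/4*5/8) = [11/16, 25/32)
  'f': [5/8 + 1/4*5/8, 5/8 + 1/4*7/8) = [25/32, 27/32) <- contains code 401/512
  'c': [5/8 + 1/4*7/8, 5/8 + 1/4*1/1) = [27/32, 7/8)
  emit 'f', narrow to [25/32, 27/32)
Step 3: interval [25/32, 27/32), width = 27/32 - 25/32 = 1/16
  'e': [25/32 + 1/16*0/1, 25/32 + 1/16*1/4) = [25/32, 51/64) <- contains code 401/512
  'b': [25/32 + 1/16*1/4, 25/32 + 1/16*5/8) = [51/64, 105/128)
  'f': [25/32 + 1/16*5/8, 25/32 + 1/16*7/8) = [105/128, 107/128)
  'c': [25/32 + 1/16*7/8, 25/32 + 1/16*1/1) = [107/128, 27/32)
  emit 'e', narrow to [25/32, 51/64)
Step 4: interval [25/32, 51/64), width = 51/64 - 25/32 = 1/64
  'e': [25/32 + 1/64*0/1, 25/32 + 1/64*1/4) = [25/32, 201/256) <- contains code 401/512
  'b': [25/32 + 1/64*1/4, 25/32 + 1/64*5/8) = [201/256, 405/512)
  'f': [25/32 + 1/64*5/8, 25/32 + 1/64*7/8) = [405/512, 407/512)
  'c': [25/32 + 1/64*7/8, 25/32 + 1/64*1/1) = [407/512, 51/64)
  emit 'e', narrow to [25/32, 201/256)

Answer: ffee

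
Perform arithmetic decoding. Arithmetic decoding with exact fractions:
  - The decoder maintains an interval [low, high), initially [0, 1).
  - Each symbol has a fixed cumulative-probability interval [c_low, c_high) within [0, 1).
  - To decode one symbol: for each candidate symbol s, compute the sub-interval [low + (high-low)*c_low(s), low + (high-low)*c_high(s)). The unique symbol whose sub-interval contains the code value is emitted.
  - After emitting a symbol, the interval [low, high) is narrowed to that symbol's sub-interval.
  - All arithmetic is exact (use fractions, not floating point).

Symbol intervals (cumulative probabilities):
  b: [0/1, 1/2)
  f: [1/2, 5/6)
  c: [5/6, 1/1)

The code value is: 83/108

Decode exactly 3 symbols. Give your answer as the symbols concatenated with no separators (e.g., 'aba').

Step 1: interval [0/1, 1/1), width = 1/1 - 0/1 = 1/1
  'b': [0/1 + 1/1*0/1, 0/1 + 1/1*1/2) = [0/1, 1/2)
  'f': [0/1 + 1/1*1/2, 0/1 + 1/1*5/6) = [1/2, 5/6) <- contains code 83/108
  'c': [0/1 + 1/1*5/6, 0/1 + 1/1*1/1) = [5/6, 1/1)
  emit 'f', narrow to [1/2, 5/6)
Step 2: interval [1/2, 5/6), width = 5/6 - 1/2 = 1/3
  'b': [1/2 + 1/3*0/1, 1/2 + 1/3*1/2) = [1/2, 2/3)
  'f': [1/2 + 1/3*1/2, 1/2 + 1/3*5/6) = [2/3, 7/9) <- contains code 83/108
  'c': [1/2 + 1/3*5/6, 1/2 + 1/3*1/1) = [7/9, 5/6)
  emit 'f', narrow to [2/3, 7/9)
Step 3: interval [2/3, 7/9), width = 7/9 - 2/3 = 1/9
  'b': [2/3 + 1/9*0/1, 2/3 + 1/9*1/2) = [2/3, 13/18)
  'f': [2/3 + 1/9*1/2, 2/3 + 1/9*5/6) = [13/18, 41/54)
  'c': [2/3 + 1/9*5/6, 2/3 + 1/9*1/1) = [41/54, 7/9) <- contains code 83/108
  emit 'c', narrow to [41/54, 7/9)

Answer: ffc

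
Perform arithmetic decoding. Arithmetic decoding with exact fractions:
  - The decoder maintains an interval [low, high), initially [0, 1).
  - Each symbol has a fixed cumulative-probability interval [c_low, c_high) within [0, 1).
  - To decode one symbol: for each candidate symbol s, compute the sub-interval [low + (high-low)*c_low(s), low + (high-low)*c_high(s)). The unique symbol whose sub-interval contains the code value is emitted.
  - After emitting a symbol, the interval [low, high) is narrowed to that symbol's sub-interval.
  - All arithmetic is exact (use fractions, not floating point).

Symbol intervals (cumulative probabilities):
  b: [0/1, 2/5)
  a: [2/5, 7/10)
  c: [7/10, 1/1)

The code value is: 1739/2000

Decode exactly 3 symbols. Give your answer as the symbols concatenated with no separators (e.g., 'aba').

Step 1: interval [0/1, 1/1), width = 1/1 - 0/1 = 1/1
  'b': [0/1 + 1/1*0/1, 0/1 + 1/1*2/5) = [0/1, 2/5)
  'a': [0/1 + 1/1*2/5, 0/1 + 1/1*7/10) = [2/5, 7/10)
  'c': [0/1 + 1/1*7/10, 0/1 + 1/1*1/1) = [7/10, 1/1) <- contains code 1739/2000
  emit 'c', narrow to [7/10, 1/1)
Step 2: interval [7/10, 1/1), width = 1/1 - 7/10 = 3/10
  'b': [7/10 + 3/10*0/1, 7/10 + 3/10*2/5) = [7/10, 41/50)
  'a': [7/10 + 3/10*2/5, 7/10 + 3/10*7/10) = [41/50, 91/100) <- contains code 1739/2000
  'c': [7/10 + 3/10*7/10, 7/10 + 3/10*1/1) = [91/100, 1/1)
  emit 'a', narrow to [41/50, 91/100)
Step 3: interval [41/50, 91/100), width = 91/100 - 41/50 = 9/100
  'b': [41/50 + 9/100*0/1, 41/50 + 9/100*2/5) = [41/50, 107/125)
  'a': [41/50 + 9/100*2/5, 41/50 + 9/100*7/10) = [107/125, 883/1000) <- contains code 1739/2000
  'c': [41/50 + 9/100*7/10, 41/50 + 9/100*1/1) = [883/1000, 91/100)
  emit 'a', narrow to [107/125, 883/1000)

Answer: caa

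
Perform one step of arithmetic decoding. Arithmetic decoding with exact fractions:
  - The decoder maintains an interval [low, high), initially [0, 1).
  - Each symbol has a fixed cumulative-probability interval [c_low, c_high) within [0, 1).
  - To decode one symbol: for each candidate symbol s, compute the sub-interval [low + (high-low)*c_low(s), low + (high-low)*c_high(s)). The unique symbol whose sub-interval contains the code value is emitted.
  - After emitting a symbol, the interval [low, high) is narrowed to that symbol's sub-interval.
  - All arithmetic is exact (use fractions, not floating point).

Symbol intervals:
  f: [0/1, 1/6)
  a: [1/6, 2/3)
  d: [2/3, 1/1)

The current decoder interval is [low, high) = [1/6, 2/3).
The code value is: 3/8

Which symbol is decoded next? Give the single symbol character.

Interval width = high − low = 2/3 − 1/6 = 1/2
Scaled code = (code − low) / width = (3/8 − 1/6) / 1/2 = 5/12
  f: [0/1, 1/6) 
  a: [1/6, 2/3) ← scaled code falls here ✓
  d: [2/3, 1/1) 

Answer: a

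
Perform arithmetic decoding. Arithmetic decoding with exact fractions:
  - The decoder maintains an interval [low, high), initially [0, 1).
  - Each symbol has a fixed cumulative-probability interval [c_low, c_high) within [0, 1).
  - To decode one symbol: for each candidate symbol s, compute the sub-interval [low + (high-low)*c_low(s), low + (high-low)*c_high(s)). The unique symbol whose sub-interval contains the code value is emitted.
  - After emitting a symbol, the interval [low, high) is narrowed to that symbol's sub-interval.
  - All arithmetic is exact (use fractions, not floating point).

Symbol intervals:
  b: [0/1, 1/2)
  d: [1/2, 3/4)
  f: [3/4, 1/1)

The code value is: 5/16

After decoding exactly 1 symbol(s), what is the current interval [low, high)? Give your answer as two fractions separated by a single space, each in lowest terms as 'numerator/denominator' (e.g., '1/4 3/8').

Step 1: interval [0/1, 1/1), width = 1/1 - 0/1 = 1/1
  'b': [0/1 + 1/1*0/1, 0/1 + 1/1*1/2) = [0/1, 1/2) <- contains code 5/16
  'd': [0/1 + 1/1*1/2, 0/1 + 1/1*3/4) = [1/2, 3/4)
  'f': [0/1 + 1/1*3/4, 0/1 + 1/1*1/1) = [3/4, 1/1)
  emit 'b', narrow to [0/1, 1/2)

Answer: 0/1 1/2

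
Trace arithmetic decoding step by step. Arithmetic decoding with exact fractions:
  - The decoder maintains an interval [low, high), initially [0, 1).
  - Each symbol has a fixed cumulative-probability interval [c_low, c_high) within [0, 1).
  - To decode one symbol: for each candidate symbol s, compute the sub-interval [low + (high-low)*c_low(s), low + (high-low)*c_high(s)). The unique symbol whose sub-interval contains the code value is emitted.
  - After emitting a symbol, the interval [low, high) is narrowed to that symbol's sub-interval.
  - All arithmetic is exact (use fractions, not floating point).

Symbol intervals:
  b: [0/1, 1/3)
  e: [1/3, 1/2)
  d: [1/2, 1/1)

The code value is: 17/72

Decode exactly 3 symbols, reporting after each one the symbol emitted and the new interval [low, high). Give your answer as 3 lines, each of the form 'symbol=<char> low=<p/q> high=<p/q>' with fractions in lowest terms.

Step 1: interval [0/1, 1/1), width = 1/1 - 0/1 = 1/1
  'b': [0/1 + 1/1*0/1, 0/1 + 1/1*1/3) = [0/1, 1/3) <- contains code 17/72
  'e': [0/1 + 1/1*1/3, 0/1 + 1/1*1/2) = [1/3, 1/2)
  'd': [0/1 + 1/1*1/2, 0/1 + 1/1*1/1) = [1/2, 1/1)
  emit 'b', narrow to [0/1, 1/3)
Step 2: interval [0/1, 1/3), width = 1/3 - 0/1 = 1/3
  'b': [0/1 + 1/3*0/1, 0/1 + 1/3*1/3) = [0/1, 1/9)
  'e': [0/1 + 1/3*1/3, 0/1 + 1/3*1/2) = [1/9, 1/6)
  'd': [0/1 + 1/3*1/2, 0/1 + 1/3*1/1) = [1/6, 1/3) <- contains code 17/72
  emit 'd', narrow to [1/6, 1/3)
Step 3: interval [1/6, 1/3), width = 1/3 - 1/6 = 1/6
  'b': [1/6 + 1/6*0/1, 1/6 + 1/6*1/3) = [1/6, 2/9)
  'e': [1/6 + 1/6*1/3, 1/6 + 1/6*1/2) = [2/9, 1/4) <- contains code 17/72
  'd': [1/6 + 1/6*1/2, 1/6 + 1/6*1/1) = [1/4, 1/3)
  emit 'e', narrow to [2/9, 1/4)

Answer: symbol=b low=0/1 high=1/3
symbol=d low=1/6 high=1/3
symbol=e low=2/9 high=1/4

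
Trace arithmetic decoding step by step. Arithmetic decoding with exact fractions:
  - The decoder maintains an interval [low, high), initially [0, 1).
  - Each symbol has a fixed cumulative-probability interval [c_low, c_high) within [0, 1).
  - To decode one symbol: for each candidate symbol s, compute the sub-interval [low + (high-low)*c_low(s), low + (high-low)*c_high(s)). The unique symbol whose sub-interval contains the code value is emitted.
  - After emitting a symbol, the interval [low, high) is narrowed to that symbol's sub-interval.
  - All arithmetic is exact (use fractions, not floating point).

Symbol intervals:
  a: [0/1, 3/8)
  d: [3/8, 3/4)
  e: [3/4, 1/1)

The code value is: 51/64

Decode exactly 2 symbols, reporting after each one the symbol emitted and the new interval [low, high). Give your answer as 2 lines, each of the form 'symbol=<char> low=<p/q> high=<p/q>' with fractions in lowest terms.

Answer: symbol=e low=3/4 high=1/1
symbol=a low=3/4 high=27/32

Derivation:
Step 1: interval [0/1, 1/1), width = 1/1 - 0/1 = 1/1
  'a': [0/1 + 1/1*0/1, 0/1 + 1/1*3/8) = [0/1, 3/8)
  'd': [0/1 + 1/1*3/8, 0/1 + 1/1*3/4) = [3/8, 3/4)
  'e': [0/1 + 1/1*3/4, 0/1 + 1/1*1/1) = [3/4, 1/1) <- contains code 51/64
  emit 'e', narrow to [3/4, 1/1)
Step 2: interval [3/4, 1/1), width = 1/1 - 3/4 = 1/4
  'a': [3/4 + 1/4*0/1, 3/4 + 1/4*3/8) = [3/4, 27/32) <- contains code 51/64
  'd': [3/4 + 1/4*3/8, 3/4 + 1/4*3/4) = [27/32, 15/16)
  'e': [3/4 + 1/4*3/4, 3/4 + 1/4*1/1) = [15/16, 1/1)
  emit 'a', narrow to [3/4, 27/32)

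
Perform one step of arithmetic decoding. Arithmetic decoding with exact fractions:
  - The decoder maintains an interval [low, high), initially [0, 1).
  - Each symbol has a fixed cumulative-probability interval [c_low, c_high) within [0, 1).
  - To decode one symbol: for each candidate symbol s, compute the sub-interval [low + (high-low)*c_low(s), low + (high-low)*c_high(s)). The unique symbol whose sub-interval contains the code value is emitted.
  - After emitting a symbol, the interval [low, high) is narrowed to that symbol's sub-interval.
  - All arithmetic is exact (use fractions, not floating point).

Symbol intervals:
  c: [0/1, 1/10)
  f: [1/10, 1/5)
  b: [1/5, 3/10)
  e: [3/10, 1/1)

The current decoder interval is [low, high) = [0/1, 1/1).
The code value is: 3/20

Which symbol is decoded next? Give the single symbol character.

Answer: f

Derivation:
Interval width = high − low = 1/1 − 0/1 = 1/1
Scaled code = (code − low) / width = (3/20 − 0/1) / 1/1 = 3/20
  c: [0/1, 1/10) 
  f: [1/10, 1/5) ← scaled code falls here ✓
  b: [1/5, 3/10) 
  e: [3/10, 1/1) 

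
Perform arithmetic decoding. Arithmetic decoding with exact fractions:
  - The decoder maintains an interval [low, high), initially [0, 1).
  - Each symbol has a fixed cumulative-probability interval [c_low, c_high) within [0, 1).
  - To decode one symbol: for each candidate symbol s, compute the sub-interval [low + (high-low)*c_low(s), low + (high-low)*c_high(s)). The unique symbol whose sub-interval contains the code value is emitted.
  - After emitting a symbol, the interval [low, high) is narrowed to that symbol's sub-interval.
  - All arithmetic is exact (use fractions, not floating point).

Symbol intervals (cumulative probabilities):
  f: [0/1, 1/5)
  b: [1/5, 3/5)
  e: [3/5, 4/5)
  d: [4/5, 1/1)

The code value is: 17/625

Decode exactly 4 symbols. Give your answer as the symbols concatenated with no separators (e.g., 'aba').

Step 1: interval [0/1, 1/1), width = 1/1 - 0/1 = 1/1
  'f': [0/1 + 1/1*0/1, 0/1 + 1/1*1/5) = [0/1, 1/5) <- contains code 17/625
  'b': [0/1 + 1/1*1/5, 0/1 + 1/1*3/5) = [1/5, 3/5)
  'e': [0/1 + 1/1*3/5, 0/1 + 1/1*4/5) = [3/5, 4/5)
  'd': [0/1 + 1/1*4/5, 0/1 + 1/1*1/1) = [4/5, 1/1)
  emit 'f', narrow to [0/1, 1/5)
Step 2: interval [0/1, 1/5), width = 1/5 - 0/1 = 1/5
  'f': [0/1 + 1/5*0/1, 0/1 + 1/5*1/5) = [0/1, 1/25) <- contains code 17/625
  'b': [0/1 + 1/5*1/5, 0/1 + 1/5*3/5) = [1/25, 3/25)
  'e': [0/1 + 1/5*3/5, 0/1 + 1/5*4/5) = [3/25, 4/25)
  'd': [0/1 + 1/5*4/5, 0/1 + 1/5*1/1) = [4/25, 1/5)
  emit 'f', narrow to [0/1, 1/25)
Step 3: interval [0/1, 1/25), width = 1/25 - 0/1 = 1/25
  'f': [0/1 + 1/25*0/1, 0/1 + 1/25*1/5) = [0/1, 1/125)
  'b': [0/1 + 1/25*1/5, 0/1 + 1/25*3/5) = [1/125, 3/125)
  'e': [0/1 + 1/25*3/5, 0/1 + 1/25*4/5) = [3/125, 4/125) <- contains code 17/625
  'd': [0/1 + 1/25*4/5, 0/1 + 1/25*1/1) = [4/125, 1/25)
  emit 'e', narrow to [3/125, 4/125)
Step 4: interval [3/125, 4/125), width = 4/125 - 3/125 = 1/125
  'f': [3/125 + 1/125*0/1, 3/125 + 1/125*1/5) = [3/125, 16/625)
  'b': [3/125 + 1/125*1/5, 3/125 + 1/125*3/5) = [16/625, 18/625) <- contains code 17/625
  'e': [3/125 + 1/125*3/5, 3/125 + 1/125*4/5) = [18/625, 19/625)
  'd': [3/125 + 1/125*4/5, 3/125 + 1/125*1/1) = [19/625, 4/125)
  emit 'b', narrow to [16/625, 18/625)

Answer: ffeb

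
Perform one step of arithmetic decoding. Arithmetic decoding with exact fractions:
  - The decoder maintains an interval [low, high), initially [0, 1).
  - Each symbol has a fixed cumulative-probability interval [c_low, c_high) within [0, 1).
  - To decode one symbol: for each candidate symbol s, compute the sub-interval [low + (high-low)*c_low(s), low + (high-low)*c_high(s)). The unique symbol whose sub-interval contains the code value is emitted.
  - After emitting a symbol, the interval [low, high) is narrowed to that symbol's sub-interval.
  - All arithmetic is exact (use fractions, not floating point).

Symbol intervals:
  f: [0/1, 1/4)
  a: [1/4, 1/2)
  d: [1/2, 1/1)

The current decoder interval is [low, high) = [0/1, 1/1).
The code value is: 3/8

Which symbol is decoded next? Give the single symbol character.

Interval width = high − low = 1/1 − 0/1 = 1/1
Scaled code = (code − low) / width = (3/8 − 0/1) / 1/1 = 3/8
  f: [0/1, 1/4) 
  a: [1/4, 1/2) ← scaled code falls here ✓
  d: [1/2, 1/1) 

Answer: a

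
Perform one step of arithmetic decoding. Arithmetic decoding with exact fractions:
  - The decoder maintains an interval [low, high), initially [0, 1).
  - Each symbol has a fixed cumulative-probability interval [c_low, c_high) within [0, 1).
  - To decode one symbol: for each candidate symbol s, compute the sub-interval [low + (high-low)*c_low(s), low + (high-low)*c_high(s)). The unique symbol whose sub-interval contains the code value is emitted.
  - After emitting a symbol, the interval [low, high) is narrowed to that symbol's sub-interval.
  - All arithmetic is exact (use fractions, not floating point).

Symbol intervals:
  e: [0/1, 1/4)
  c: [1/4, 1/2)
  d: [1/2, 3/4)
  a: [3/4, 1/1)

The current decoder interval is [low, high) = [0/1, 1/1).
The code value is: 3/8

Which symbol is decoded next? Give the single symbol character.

Interval width = high − low = 1/1 − 0/1 = 1/1
Scaled code = (code − low) / width = (3/8 − 0/1) / 1/1 = 3/8
  e: [0/1, 1/4) 
  c: [1/4, 1/2) ← scaled code falls here ✓
  d: [1/2, 3/4) 
  a: [3/4, 1/1) 

Answer: c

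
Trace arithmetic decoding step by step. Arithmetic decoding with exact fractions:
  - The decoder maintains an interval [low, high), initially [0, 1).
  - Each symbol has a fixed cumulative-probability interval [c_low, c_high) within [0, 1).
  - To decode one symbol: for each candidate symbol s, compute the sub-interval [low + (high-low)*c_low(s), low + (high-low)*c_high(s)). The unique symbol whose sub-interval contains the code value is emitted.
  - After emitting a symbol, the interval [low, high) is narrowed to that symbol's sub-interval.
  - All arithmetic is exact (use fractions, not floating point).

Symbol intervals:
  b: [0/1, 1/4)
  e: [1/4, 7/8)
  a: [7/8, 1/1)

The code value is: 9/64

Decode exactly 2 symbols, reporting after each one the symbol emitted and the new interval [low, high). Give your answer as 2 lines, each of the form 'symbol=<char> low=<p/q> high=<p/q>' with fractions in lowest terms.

Answer: symbol=b low=0/1 high=1/4
symbol=e low=1/16 high=7/32

Derivation:
Step 1: interval [0/1, 1/1), width = 1/1 - 0/1 = 1/1
  'b': [0/1 + 1/1*0/1, 0/1 + 1/1*1/4) = [0/1, 1/4) <- contains code 9/64
  'e': [0/1 + 1/1*1/4, 0/1 + 1/1*7/8) = [1/4, 7/8)
  'a': [0/1 + 1/1*7/8, 0/1 + 1/1*1/1) = [7/8, 1/1)
  emit 'b', narrow to [0/1, 1/4)
Step 2: interval [0/1, 1/4), width = 1/4 - 0/1 = 1/4
  'b': [0/1 + 1/4*0/1, 0/1 + 1/4*1/4) = [0/1, 1/16)
  'e': [0/1 + 1/4*1/4, 0/1 + 1/4*7/8) = [1/16, 7/32) <- contains code 9/64
  'a': [0/1 + 1/4*7/8, 0/1 + 1/4*1/1) = [7/32, 1/4)
  emit 'e', narrow to [1/16, 7/32)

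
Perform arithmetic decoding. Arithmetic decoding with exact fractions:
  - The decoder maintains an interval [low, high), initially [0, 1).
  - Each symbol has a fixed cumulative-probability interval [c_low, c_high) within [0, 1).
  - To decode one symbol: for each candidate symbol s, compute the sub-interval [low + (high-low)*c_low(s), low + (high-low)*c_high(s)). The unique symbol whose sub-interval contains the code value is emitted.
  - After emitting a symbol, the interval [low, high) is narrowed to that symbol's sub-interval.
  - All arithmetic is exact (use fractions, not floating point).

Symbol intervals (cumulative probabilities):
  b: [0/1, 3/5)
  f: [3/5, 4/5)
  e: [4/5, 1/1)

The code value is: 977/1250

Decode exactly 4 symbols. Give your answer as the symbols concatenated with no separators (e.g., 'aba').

Answer: febe

Derivation:
Step 1: interval [0/1, 1/1), width = 1/1 - 0/1 = 1/1
  'b': [0/1 + 1/1*0/1, 0/1 + 1/1*3/5) = [0/1, 3/5)
  'f': [0/1 + 1/1*3/5, 0/1 + 1/1*4/5) = [3/5, 4/5) <- contains code 977/1250
  'e': [0/1 + 1/1*4/5, 0/1 + 1/1*1/1) = [4/5, 1/1)
  emit 'f', narrow to [3/5, 4/5)
Step 2: interval [3/5, 4/5), width = 4/5 - 3/5 = 1/5
  'b': [3/5 + 1/5*0/1, 3/5 + 1/5*3/5) = [3/5, 18/25)
  'f': [3/5 + 1/5*3/5, 3/5 + 1/5*4/5) = [18/25, 19/25)
  'e': [3/5 + 1/5*4/5, 3/5 + 1/5*1/1) = [19/25, 4/5) <- contains code 977/1250
  emit 'e', narrow to [19/25, 4/5)
Step 3: interval [19/25, 4/5), width = 4/5 - 19/25 = 1/25
  'b': [19/25 + 1/25*0/1, 19/25 + 1/25*3/5) = [19/25, 98/125) <- contains code 977/1250
  'f': [19/25 + 1/25*3/5, 19/25 + 1/25*4/5) = [98/125, 99/125)
  'e': [19/25 + 1/25*4/5, 19/25 + 1/25*1/1) = [99/125, 4/5)
  emit 'b', narrow to [19/25, 98/125)
Step 4: interval [19/25, 98/125), width = 98/125 - 19/25 = 3/125
  'b': [19/25 + 3/125*0/1, 19/25 + 3/125*3/5) = [19/25, 484/625)
  'f': [19/25 + 3/125*3/5, 19/25 + 3/125*4/5) = [484/625, 487/625)
  'e': [19/25 + 3/125*4/5, 19/25 + 3/125*1/1) = [487/625, 98/125) <- contains code 977/1250
  emit 'e', narrow to [487/625, 98/125)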